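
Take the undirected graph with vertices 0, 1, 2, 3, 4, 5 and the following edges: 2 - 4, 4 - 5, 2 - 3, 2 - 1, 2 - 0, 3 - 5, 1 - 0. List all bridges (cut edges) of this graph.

none

The edges on the cycle 2-1-0-2 are not bridges since each lies on that cycle.
Every edge lies on some cycle, so there are no bridges.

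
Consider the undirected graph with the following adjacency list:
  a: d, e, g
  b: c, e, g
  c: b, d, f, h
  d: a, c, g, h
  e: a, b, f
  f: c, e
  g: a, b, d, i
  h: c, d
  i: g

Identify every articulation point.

g

Removing g increases the component count from 1 to 2, so g is a cut vertex.
By contrast removing e leaves 1 component; it is not a cut vertex. No other vertex is a cut vertex either.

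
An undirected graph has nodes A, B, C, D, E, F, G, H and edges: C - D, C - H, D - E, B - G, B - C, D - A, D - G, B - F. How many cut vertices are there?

Removing B increases the component count from 1 to 2, so B is a cut vertex.
Removing C increases the component count from 1 to 2, so C is a cut vertex.
Removing D increases the component count from 1 to 3, so D is a cut vertex.
By contrast removing F leaves 1 component; it is not a cut vertex. No other vertex is a cut vertex either.

3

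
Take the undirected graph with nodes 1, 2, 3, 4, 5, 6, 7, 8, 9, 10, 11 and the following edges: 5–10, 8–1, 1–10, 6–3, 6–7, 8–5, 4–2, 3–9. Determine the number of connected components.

4

11 is isolated — a component by itself.
Starting from 2 we can reach 2, 4. That is one component of size 2.
Starting from 3 we can reach 3, 6, 7, 9. That is one component of size 4.
Starting from 1 we can reach 1, 5, 8, 10. That is one component of size 4.
Total: 4 components.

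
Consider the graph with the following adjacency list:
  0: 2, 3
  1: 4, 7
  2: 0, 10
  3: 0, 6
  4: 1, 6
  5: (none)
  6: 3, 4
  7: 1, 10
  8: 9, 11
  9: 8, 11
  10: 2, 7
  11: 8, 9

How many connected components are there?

5 is isolated — a component by itself.
Starting from 8 we can reach 8, 9, 11. That is one component of size 3.
Starting from 0 we can reach 0, 1, 2, 3, 4, 6, 7, 10. That is one component of size 8.
Total: 3 components.

3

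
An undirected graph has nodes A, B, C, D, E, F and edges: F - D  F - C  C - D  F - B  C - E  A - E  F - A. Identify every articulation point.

Removing F increases the component count from 1 to 2, so F is a cut vertex.
By contrast removing A leaves 1 component; it is not a cut vertex. No other vertex is a cut vertex either.

F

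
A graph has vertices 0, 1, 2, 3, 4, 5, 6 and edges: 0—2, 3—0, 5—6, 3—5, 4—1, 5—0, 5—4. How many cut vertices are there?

Removing 0 increases the component count from 1 to 2, so 0 is a cut vertex.
Removing 4 increases the component count from 1 to 2, so 4 is a cut vertex.
Removing 5 increases the component count from 1 to 3, so 5 is a cut vertex.
By contrast removing 2 leaves 1 component; it is not a cut vertex. No other vertex is a cut vertex either.

3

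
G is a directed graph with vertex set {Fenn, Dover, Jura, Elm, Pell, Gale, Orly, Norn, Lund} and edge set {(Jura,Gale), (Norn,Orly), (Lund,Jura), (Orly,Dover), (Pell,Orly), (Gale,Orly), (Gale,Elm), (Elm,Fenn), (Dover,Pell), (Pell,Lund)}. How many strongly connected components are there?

4

{Gale, Jura, Lund, Orly, Pell, Dover} are all mutually reachable — one SCC of size 6.
{Fenn} is an SCC by itself.
{Norn} is an SCC by itself.
{Elm} is an SCC by itself.
That gives 4 strongly connected components.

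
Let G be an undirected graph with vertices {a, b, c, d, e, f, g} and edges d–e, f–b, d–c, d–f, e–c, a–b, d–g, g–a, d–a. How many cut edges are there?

0

The edges on the cycle d-e-c-d are not bridges since each lies on that cycle.
Every edge lies on some cycle, so there are no bridges.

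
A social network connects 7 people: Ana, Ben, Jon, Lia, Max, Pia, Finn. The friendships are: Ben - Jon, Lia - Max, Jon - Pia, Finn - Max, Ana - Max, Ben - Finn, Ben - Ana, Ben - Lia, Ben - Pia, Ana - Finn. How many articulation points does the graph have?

1

Removing Ben increases the component count from 1 to 2, so Ben is a cut vertex.
By contrast removing Max leaves 1 component; it is not a cut vertex. No other vertex is a cut vertex either.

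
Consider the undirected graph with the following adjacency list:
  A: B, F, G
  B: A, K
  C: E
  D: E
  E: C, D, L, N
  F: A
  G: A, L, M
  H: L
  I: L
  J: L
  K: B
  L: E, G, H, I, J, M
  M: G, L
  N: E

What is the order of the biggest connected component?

Starting from A we can reach A, B, C, D, E, F, G, H, I, J, K, L, M, N. That is one component of size 14.
The largest has 14 vertices.

14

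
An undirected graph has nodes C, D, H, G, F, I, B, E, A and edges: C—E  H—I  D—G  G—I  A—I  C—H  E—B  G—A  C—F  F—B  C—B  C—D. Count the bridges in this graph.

0

The edges on the cycle C-E-B-C are not bridges since each lies on that cycle.
Every edge lies on some cycle, so there are no bridges.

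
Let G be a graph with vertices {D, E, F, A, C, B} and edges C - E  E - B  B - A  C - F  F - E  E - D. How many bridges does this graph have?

The edges on the cycle C-F-E-C are not bridges since each lies on that cycle.
But removing E - D disconnects E from D; removing B - A disconnects B from A; removing E - B disconnects E from B — these are bridges.
That makes 3 bridges.

3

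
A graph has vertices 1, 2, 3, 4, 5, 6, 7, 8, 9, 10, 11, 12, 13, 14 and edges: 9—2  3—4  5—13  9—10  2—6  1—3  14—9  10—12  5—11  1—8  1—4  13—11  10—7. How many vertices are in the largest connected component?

Starting from 5 we can reach 5, 11, 13. That is one component of size 3.
Starting from 1 we can reach 1, 3, 4, 8. That is one component of size 4.
Starting from 2 we can reach 2, 6, 7, 9, 10, 12, 14. That is one component of size 7.
The largest has 7 vertices.

7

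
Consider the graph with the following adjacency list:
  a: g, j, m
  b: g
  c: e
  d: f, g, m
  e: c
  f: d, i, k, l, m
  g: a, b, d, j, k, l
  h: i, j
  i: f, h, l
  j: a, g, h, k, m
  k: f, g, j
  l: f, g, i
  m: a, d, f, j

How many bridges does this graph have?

The edges on the cycle j-k-g-a-j are not bridges since each lies on that cycle.
But removing c-e disconnects c from e; removing b-g disconnects b from g — these are bridges.
That makes 2 bridges.

2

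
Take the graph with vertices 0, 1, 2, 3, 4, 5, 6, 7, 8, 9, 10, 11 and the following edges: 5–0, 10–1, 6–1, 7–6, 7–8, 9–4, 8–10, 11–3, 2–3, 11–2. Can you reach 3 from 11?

From 11 we can reach 2, 3, 11, which includes 3.

Yes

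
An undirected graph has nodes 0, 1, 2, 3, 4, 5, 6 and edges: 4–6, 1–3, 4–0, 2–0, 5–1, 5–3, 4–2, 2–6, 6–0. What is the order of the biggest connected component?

4

Starting from 1 we can reach 1, 3, 5. That is one component of size 3.
Starting from 0 we can reach 0, 2, 4, 6. That is one component of size 4.
The largest has 4 vertices.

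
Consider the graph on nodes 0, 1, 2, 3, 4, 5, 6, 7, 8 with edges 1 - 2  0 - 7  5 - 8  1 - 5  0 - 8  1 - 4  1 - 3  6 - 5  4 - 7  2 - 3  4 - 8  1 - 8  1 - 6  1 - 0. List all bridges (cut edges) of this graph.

The edges on the cycle 1-2-3-1 are not bridges since each lies on that cycle.
Every edge lies on some cycle, so there are no bridges.

none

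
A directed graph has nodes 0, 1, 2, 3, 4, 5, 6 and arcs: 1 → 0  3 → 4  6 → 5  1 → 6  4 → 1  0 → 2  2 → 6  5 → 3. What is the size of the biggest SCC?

7

{0, 1, 2, 3, 4, 5, 6} are all mutually reachable — one SCC of size 7.
The largest has 7 vertices.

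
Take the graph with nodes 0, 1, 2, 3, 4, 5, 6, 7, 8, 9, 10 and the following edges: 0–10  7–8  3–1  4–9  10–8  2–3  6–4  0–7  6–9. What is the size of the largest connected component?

4

5 is isolated — a component by itself.
Starting from 1 we can reach 1, 2, 3. That is one component of size 3.
Starting from 4 we can reach 4, 6, 9. That is one component of size 3.
Starting from 0 we can reach 0, 7, 8, 10. That is one component of size 4.
The largest has 4 vertices.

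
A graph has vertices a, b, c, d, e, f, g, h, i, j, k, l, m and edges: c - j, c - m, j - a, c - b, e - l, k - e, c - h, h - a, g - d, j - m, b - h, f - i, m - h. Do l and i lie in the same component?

The component containing l is {e, k, l}, and i is not in it.

No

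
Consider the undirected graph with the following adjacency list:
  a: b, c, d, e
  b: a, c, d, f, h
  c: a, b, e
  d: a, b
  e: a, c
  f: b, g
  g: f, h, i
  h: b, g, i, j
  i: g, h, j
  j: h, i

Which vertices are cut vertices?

b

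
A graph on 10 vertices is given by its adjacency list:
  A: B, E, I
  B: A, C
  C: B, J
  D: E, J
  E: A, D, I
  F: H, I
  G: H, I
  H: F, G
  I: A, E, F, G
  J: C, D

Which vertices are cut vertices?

I

Removing I increases the component count from 1 to 2, so I is a cut vertex.
By contrast removing B leaves 1 component; it is not a cut vertex. No other vertex is a cut vertex either.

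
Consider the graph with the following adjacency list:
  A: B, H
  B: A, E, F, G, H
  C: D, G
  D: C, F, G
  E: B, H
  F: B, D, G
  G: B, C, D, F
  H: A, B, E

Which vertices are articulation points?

Removing B increases the component count from 1 to 2, so B is a cut vertex.
By contrast removing G leaves 1 component; it is not a cut vertex. No other vertex is a cut vertex either.

B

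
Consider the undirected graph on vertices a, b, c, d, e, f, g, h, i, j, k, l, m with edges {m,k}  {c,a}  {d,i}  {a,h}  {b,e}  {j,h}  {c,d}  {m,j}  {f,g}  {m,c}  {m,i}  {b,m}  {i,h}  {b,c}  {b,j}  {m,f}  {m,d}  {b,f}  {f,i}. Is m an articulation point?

Deleting m raises the number of components from 2 to 3, so m is a cut vertex.

Yes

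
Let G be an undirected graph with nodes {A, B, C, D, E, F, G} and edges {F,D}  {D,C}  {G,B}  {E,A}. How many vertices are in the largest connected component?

Starting from A we can reach A, E. That is one component of size 2.
Starting from B we can reach B, G. That is one component of size 2.
Starting from C we can reach C, D, F. That is one component of size 3.
The largest has 3 vertices.

3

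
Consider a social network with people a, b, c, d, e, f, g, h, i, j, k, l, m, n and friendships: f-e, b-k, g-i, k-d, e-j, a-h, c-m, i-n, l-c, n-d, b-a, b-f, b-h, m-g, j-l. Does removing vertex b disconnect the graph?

Yes

Deleting b raises the number of components from 1 to 2, so b is a cut vertex.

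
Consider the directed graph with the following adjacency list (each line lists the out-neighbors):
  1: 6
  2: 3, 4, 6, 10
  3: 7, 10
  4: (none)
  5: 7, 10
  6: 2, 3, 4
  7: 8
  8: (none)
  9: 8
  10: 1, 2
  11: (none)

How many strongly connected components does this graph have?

{1, 2, 3, 6, 10} are all mutually reachable — one SCC of size 5.
{9} is an SCC by itself.
{7} is an SCC by itself.
{8} is an SCC by itself.
{4} is an SCC by itself.
(and 2 more singleton SCCs)
That gives 7 strongly connected components.

7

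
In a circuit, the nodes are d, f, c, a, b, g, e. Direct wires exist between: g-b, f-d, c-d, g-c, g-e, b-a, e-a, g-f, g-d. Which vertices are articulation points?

Removing g increases the component count from 1 to 2, so g is a cut vertex.
By contrast removing c leaves 1 component; it is not a cut vertex. No other vertex is a cut vertex either.

g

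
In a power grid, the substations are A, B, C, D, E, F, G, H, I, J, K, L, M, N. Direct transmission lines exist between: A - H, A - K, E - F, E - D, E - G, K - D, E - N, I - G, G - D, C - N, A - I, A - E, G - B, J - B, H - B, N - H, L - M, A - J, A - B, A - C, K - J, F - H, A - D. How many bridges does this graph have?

1

The edges on the cycle A-E-N-H-B-G-I-A are not bridges since each lies on that cycle.
But removing L - M disconnects L from M — this is a bridge.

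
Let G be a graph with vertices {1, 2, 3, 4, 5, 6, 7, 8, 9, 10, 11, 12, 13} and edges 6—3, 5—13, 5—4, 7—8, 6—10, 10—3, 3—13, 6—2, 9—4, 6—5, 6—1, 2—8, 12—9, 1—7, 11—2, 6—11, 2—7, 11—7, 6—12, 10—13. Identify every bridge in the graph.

none

The edges on the cycle 6-12-9-4-5-6 are not bridges since each lies on that cycle.
Every edge lies on some cycle, so there are no bridges.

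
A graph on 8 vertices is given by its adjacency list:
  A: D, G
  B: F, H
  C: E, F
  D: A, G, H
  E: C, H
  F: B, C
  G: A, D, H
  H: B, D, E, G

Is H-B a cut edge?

After removing H-B, the path H-E-C-F-B still connects them, so the edge is not a bridge.

No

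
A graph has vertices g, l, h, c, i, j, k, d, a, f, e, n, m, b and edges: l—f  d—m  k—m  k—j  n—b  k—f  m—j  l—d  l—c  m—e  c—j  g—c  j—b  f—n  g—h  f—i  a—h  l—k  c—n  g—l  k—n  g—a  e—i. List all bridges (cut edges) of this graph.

none

The edges on the cycle g-a-h-g are not bridges since each lies on that cycle.
Every edge lies on some cycle, so there are no bridges.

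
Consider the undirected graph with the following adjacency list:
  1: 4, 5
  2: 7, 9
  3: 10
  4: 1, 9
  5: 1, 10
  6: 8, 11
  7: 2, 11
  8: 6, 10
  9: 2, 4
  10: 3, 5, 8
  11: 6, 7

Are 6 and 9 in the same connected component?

Yes

From 6 we can reach 1, 2, 3, 4, 5, 6, 7, 8, 9, 10, 11, which includes 9.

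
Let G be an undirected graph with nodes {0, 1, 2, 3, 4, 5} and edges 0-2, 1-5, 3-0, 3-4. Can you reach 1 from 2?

No

The component containing 2 is {0, 2, 3, 4}, and 1 is not in it.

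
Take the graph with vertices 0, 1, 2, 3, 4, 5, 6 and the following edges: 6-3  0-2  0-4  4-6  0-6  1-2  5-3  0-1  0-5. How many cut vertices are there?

Removing 0 increases the component count from 1 to 2, so 0 is a cut vertex.
By contrast removing 5 leaves 1 component; it is not a cut vertex. No other vertex is a cut vertex either.

1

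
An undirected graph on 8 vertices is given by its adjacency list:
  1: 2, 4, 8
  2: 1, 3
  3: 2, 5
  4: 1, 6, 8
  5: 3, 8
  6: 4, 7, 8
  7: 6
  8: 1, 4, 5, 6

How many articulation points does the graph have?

Removing 6 increases the component count from 1 to 2, so 6 is a cut vertex.
By contrast removing 8 leaves 1 component; it is not a cut vertex. No other vertex is a cut vertex either.

1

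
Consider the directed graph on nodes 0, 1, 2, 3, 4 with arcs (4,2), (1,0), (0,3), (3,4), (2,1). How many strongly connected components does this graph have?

{0, 1, 2, 3, 4} are all mutually reachable — one SCC of size 5.
That gives 1 strongly connected component.

1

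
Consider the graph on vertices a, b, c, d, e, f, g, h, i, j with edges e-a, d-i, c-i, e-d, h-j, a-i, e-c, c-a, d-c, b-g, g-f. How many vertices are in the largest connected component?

5

Starting from h we can reach h, j. That is one component of size 2.
Starting from b we can reach b, f, g. That is one component of size 3.
Starting from a we can reach a, c, d, e, i. That is one component of size 5.
The largest has 5 vertices.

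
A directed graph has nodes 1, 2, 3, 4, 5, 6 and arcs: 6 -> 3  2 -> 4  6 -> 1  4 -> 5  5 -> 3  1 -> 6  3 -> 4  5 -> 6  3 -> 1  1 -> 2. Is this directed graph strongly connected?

From 1 we can reach every vertex (1, 2, 3, 4, 5, 6), and every vertex can reach 1 (1, 2, 3, 4, 5, 6). So the whole graph is one strongly connected component.

Yes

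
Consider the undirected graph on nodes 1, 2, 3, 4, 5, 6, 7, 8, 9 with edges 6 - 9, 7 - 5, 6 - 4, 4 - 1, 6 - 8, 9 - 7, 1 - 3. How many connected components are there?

2 is isolated — a component by itself.
Starting from 1 we can reach 1, 3, 4, 5, 6, 7, 8, 9. That is one component of size 8.
Total: 2 components.

2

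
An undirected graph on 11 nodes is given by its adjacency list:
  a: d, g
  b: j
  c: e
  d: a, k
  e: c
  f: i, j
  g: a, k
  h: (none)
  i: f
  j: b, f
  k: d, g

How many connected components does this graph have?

4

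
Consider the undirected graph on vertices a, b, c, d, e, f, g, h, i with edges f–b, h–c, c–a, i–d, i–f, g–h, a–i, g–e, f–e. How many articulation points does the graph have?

2

Removing f increases the component count from 1 to 2, so f is a cut vertex.
Removing i increases the component count from 1 to 2, so i is a cut vertex.
By contrast removing e leaves 1 component; it is not a cut vertex. No other vertex is a cut vertex either.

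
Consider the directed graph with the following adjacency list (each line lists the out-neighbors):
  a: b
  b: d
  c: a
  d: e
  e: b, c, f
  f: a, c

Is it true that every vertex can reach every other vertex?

Yes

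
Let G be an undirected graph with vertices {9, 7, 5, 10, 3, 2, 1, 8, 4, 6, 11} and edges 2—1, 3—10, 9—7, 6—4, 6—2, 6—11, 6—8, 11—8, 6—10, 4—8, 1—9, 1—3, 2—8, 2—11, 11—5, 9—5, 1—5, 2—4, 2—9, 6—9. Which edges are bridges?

The edges on the cycle 6-2-1-3-10-6 are not bridges since each lies on that cycle.
But removing 9—7 disconnects 9 from 7 — this is a bridge.

7-9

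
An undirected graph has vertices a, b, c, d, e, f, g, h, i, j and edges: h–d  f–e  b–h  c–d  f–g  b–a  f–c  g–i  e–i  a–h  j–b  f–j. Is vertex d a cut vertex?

No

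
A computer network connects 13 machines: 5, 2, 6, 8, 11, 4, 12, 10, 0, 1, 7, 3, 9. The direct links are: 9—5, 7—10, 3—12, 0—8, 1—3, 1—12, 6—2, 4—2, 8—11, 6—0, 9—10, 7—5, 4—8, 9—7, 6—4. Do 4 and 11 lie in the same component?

Yes

From 4 we can reach 0, 2, 4, 6, 8, 11, which includes 11.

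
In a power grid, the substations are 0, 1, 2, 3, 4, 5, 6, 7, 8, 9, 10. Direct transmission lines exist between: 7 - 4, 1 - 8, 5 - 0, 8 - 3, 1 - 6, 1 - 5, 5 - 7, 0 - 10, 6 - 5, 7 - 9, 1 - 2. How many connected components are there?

Starting from 0 we can reach 0, 1, 2, 3, 4, 5, 6, 7, 8, 9, 10. That is one component of size 11.
Total: 1 component.

1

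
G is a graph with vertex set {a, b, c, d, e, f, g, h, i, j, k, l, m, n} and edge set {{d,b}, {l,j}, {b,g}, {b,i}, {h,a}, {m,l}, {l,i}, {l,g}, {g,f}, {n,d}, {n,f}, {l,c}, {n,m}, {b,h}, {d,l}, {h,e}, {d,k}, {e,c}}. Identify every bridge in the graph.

a-h, d-k, j-l

The edges on the cycle d-b-h-e-c-l-d are not bridges since each lies on that cycle.
But removing h-a disconnects h from a; removing l-j disconnects l from j; removing k-d disconnects k from d — these are bridges.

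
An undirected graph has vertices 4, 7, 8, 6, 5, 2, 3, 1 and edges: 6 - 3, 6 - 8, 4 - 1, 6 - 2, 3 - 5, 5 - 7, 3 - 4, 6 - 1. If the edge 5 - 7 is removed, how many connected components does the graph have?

Before removal there is 1 component.
5 - 7 is a bridge — removing it separates 5's side from 7's side.
After removal: 2 components.

2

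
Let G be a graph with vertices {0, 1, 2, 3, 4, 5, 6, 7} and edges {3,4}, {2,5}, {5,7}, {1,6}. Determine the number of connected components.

0 is isolated — a component by itself.
Starting from 3 we can reach 3, 4. That is one component of size 2.
Starting from 1 we can reach 1, 6. That is one component of size 2.
Starting from 2 we can reach 2, 5, 7. That is one component of size 3.
Total: 4 components.

4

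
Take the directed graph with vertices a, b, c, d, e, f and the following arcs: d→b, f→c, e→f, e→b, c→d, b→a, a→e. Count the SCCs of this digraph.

{a, b, c, d, e, f} are all mutually reachable — one SCC of size 6.
That gives 1 strongly connected component.

1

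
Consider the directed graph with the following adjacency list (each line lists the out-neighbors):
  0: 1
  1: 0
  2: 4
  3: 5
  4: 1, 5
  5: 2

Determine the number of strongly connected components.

{2, 4, 5} are all mutually reachable — one SCC of size 3.
{0, 1} are all mutually reachable — one SCC of size 2.
{3} is an SCC by itself.
That gives 3 strongly connected components.

3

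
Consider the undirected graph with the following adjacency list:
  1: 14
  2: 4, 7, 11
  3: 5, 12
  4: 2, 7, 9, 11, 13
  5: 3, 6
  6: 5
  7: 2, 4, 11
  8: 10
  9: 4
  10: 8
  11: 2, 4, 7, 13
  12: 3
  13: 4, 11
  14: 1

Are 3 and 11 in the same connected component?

No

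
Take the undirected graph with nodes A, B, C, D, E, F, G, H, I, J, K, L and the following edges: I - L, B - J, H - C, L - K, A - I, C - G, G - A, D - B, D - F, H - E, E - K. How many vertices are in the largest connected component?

8

Starting from B we can reach B, D, F, J. That is one component of size 4.
Starting from A we can reach A, C, E, G, H, I, K, L. That is one component of size 8.
The largest has 8 vertices.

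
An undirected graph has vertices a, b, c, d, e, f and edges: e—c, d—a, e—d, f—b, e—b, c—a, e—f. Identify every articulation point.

Removing e increases the component count from 1 to 2, so e is a cut vertex.
By contrast removing a leaves 1 component; it is not a cut vertex. No other vertex is a cut vertex either.

e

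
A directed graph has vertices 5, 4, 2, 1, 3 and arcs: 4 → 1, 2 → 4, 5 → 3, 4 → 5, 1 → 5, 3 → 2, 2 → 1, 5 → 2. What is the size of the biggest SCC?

5

{1, 2, 3, 4, 5} are all mutually reachable — one SCC of size 5.
The largest has 5 vertices.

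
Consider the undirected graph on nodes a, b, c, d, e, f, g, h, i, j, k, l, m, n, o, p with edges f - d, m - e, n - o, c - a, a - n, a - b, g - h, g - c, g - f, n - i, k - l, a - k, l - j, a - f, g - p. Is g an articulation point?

Deleting g raises the number of components from 2 to 4, so g is a cut vertex.

Yes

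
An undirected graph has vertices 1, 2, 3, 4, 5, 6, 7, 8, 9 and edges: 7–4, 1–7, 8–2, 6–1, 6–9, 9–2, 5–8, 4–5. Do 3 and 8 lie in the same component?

No

The component containing 3 is {3}, and 8 is not in it.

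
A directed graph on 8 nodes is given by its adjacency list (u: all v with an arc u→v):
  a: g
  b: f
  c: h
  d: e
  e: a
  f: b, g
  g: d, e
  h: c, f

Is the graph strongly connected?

No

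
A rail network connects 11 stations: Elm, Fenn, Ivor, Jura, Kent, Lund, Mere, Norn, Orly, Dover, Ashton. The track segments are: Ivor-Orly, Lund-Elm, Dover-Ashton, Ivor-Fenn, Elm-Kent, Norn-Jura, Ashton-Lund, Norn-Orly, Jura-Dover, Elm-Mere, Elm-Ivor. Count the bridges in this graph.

The edges on the cycle Norn-Jura-Dover-Ashton-Lund-Elm-Ivor-Orly-Norn are not bridges since each lies on that cycle.
But removing Kent-Elm disconnects Kent from Elm; removing Fenn-Ivor disconnects Fenn from Ivor; removing Mere-Elm disconnects Mere from Elm — these are bridges.
That makes 3 bridges.

3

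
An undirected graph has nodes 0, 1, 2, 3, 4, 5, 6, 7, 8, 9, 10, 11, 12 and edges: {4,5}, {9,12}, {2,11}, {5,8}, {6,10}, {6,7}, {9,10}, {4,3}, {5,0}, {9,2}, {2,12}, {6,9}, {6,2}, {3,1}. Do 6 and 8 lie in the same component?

No

The component containing 6 is {2, 6, 7, 9, 10, 11, 12}, and 8 is not in it.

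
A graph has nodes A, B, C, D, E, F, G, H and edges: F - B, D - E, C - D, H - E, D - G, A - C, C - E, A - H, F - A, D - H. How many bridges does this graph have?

The edges on the cycle A-C-D-H-A are not bridges since each lies on that cycle.
But removing A - F disconnects A from F; removing G - D disconnects G from D; removing B - F disconnects B from F — these are bridges.
That makes 3 bridges.

3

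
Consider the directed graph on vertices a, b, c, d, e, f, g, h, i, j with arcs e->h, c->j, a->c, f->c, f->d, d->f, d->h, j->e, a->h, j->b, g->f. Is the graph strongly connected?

There is no directed path from f to i, so the graph is not strongly connected.

No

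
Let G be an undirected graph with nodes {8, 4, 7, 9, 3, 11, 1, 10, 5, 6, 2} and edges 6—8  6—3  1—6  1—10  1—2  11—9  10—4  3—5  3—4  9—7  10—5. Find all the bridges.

1-2, 11-9, 6-8, 7-9

The edges on the cycle 1-10-4-3-6-1 are not bridges since each lies on that cycle.
But removing 11—9 disconnects 11 from 9; removing 1—2 disconnects 1 from 2; removing 9—7 disconnects 9 from 7; removing 6—8 disconnects 6 from 8 — these are bridges.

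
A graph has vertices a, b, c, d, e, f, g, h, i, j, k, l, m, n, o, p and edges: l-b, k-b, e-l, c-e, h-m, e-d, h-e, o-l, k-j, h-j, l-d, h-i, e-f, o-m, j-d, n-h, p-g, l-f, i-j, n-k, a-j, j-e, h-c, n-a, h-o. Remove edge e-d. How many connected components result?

e and d are still connected via e-j-d, so the component count stays at 2.

2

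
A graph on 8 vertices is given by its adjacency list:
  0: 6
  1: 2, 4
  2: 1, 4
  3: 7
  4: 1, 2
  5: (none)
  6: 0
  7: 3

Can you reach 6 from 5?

No

The component containing 5 is {5}, and 6 is not in it.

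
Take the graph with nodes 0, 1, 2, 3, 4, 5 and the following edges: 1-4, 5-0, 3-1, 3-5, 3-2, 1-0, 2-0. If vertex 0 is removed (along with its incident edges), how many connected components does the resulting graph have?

1

With 0 gone, the remaining components are: {1, 2, 3, 4, 5}.
That is 1 component.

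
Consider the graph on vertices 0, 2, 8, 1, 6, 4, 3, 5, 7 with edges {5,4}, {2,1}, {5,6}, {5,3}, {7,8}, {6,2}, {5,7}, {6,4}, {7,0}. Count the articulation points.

Removing 2 increases the component count from 1 to 2, so 2 is a cut vertex.
Removing 5 increases the component count from 1 to 3, so 5 is a cut vertex.
Removing 6 increases the component count from 1 to 2, so 6 is a cut vertex.
Likewise 7 is a cut vertex.
By contrast removing 1 leaves 1 component; it is not a cut vertex. No other vertex is a cut vertex either.

4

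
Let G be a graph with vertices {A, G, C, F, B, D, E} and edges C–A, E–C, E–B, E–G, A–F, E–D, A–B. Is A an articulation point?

Yes

Deleting A raises the number of components from 1 to 2, so A is a cut vertex.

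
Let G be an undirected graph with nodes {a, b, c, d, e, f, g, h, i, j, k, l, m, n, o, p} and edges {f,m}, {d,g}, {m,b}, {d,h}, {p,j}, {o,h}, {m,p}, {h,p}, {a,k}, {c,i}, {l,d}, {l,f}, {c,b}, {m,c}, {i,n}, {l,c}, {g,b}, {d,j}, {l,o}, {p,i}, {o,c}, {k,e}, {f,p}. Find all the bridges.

The edges on the cycle l-o-h-p-f-l are not bridges since each lies on that cycle.
But removing a–k disconnects a from k; removing k–e disconnects k from e; removing n–i disconnects n from i — these are bridges.

a-k, e-k, i-n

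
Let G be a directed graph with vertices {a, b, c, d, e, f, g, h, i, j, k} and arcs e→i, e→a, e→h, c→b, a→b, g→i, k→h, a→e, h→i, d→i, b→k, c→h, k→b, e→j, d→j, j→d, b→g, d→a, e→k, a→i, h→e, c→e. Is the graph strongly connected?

No

There is no directed path from e to c, so the graph is not strongly connected.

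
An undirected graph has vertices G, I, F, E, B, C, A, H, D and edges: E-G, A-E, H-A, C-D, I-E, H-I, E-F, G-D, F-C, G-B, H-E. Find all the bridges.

B-G

The edges on the cycle E-F-C-D-G-E are not bridges since each lies on that cycle.
But removing G-B disconnects G from B — this is a bridge.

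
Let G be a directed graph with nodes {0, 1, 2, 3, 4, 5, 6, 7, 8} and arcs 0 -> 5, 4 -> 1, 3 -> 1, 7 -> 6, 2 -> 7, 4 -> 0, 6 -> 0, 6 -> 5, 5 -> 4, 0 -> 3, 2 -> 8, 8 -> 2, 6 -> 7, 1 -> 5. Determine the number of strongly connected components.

3

{0, 1, 3, 4, 5} are all mutually reachable — one SCC of size 5.
{2, 8} are all mutually reachable — one SCC of size 2.
{6, 7} are all mutually reachable — one SCC of size 2.
That gives 3 strongly connected components.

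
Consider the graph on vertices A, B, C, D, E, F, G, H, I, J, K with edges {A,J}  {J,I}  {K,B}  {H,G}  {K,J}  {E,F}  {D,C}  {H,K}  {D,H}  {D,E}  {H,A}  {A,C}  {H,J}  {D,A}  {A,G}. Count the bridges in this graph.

4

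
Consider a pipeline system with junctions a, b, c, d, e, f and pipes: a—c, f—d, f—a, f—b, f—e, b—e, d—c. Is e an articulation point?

Deleting e leaves 1 component (was 1) (its neighbors b, f remain connected to each other), so e is not a cut vertex.

No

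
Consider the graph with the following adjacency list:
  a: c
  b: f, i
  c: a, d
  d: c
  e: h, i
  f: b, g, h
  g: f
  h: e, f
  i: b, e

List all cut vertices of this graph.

Removing c increases the component count from 2 to 3, so c is a cut vertex.
Removing f increases the component count from 2 to 3, so f is a cut vertex.
By contrast removing a leaves 2 components; it is not a cut vertex. No other vertex is a cut vertex either.

c, f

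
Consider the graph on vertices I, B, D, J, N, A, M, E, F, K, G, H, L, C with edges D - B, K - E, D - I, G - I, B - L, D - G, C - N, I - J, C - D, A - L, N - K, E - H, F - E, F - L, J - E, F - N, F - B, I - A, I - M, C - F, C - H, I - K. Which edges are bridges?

I-M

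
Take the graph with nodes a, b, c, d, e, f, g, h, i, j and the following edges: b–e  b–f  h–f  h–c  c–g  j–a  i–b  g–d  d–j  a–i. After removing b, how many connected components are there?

2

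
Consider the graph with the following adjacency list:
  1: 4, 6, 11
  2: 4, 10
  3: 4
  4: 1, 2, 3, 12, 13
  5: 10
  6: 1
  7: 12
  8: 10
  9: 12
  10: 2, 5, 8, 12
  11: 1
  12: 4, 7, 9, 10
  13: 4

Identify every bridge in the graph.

The edges on the cycle 2-4-12-10-2 are not bridges since each lies on that cycle.
But removing 6-1 disconnects 6 from 1; removing 4-1 disconnects 4 from 1; removing 10-5 disconnects 10 from 5; removing 12-9 disconnects 12 from 9 — these are bridges.
In total 9 edges are bridges.

1-11, 1-4, 1-6, 10-5, 10-8, 12-7, 12-9, 13-4, 3-4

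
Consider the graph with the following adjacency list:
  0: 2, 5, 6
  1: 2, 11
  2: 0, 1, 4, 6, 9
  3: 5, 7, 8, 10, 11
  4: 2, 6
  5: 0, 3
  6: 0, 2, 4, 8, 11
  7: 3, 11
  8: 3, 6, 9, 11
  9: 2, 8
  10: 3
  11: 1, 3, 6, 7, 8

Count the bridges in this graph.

1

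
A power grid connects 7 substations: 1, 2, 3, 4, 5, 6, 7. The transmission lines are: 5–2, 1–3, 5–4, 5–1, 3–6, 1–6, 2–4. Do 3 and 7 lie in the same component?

The component containing 3 is {1, 2, 3, 4, 5, 6}, and 7 is not in it.

No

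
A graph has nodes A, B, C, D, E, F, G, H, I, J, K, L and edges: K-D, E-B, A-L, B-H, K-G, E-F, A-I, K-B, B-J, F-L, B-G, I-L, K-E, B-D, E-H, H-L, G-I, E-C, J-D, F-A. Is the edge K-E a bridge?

After removing K-E, the path K-B-E still connects them, so the edge is not a bridge.

No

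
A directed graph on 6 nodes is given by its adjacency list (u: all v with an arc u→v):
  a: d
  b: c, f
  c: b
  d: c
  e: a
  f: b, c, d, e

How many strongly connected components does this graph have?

{a, b, c, d, e, f} are all mutually reachable — one SCC of size 6.
That gives 1 strongly connected component.

1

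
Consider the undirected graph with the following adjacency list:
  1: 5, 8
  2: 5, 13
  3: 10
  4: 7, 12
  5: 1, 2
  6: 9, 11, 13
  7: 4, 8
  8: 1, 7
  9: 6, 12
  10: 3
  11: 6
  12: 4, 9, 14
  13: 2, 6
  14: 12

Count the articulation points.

2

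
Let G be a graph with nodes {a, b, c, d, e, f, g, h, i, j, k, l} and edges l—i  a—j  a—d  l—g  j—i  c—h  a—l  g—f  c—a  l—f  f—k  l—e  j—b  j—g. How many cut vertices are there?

5

Removing a increases the component count from 1 to 3, so a is a cut vertex.
Removing c increases the component count from 1 to 2, so c is a cut vertex.
Removing f increases the component count from 1 to 2, so f is a cut vertex.
Likewise j, l are cut vertices.
By contrast removing i leaves 1 component; it is not a cut vertex. No other vertex is a cut vertex either.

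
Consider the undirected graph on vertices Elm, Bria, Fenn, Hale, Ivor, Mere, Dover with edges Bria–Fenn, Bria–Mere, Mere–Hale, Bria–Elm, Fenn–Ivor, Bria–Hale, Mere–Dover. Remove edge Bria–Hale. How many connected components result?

Bria and Hale are still connected via Bria-Mere-Hale, so the component count stays at 1.

1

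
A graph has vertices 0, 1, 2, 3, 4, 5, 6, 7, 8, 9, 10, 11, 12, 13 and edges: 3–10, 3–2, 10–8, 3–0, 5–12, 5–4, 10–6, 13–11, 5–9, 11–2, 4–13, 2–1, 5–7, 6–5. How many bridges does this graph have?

The edges on the cycle 3-10-6-5-4-13-11-2-3 are not bridges since each lies on that cycle.
But removing 3–0 disconnects 3 from 0; removing 10–8 disconnects 10 from 8; removing 9–5 disconnects 9 from 5; removing 1–2 disconnects 1 from 2 — these are bridges.
In total 6 edges are bridges.

6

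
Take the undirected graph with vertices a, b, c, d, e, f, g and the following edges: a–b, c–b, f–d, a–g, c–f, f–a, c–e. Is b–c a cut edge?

No

After removing b–c, the path b-a-f-c still connects them, so the edge is not a bridge.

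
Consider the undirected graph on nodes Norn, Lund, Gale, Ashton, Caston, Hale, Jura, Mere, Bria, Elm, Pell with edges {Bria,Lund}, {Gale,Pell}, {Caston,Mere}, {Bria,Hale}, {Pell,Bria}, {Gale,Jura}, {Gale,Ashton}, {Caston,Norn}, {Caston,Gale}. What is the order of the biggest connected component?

Elm is isolated — a component by itself.
Starting from Bria we can reach Bria, Gale, Hale, Jura, Lund, Mere, Norn, Pell, Ashton, Caston. That is one component of size 10.
The largest has 10 vertices.

10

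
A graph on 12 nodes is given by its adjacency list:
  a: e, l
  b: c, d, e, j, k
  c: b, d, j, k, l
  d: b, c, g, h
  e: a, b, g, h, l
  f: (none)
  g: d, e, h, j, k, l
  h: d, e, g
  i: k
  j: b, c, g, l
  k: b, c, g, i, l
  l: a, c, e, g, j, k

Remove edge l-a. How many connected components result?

2

l and a are still connected via l-e-a, so the component count stays at 2.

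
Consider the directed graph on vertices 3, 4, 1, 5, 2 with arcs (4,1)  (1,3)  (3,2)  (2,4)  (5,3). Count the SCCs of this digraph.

{1, 2, 3, 4} are all mutually reachable — one SCC of size 4.
{5} is an SCC by itself.
That gives 2 strongly connected components.

2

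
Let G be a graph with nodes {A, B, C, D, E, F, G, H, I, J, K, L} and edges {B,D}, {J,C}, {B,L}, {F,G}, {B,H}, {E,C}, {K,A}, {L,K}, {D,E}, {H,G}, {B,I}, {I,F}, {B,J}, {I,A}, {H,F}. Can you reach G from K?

From K we can reach A, B, C, D, E, F, G, H, I, J, K, L, which includes G.

Yes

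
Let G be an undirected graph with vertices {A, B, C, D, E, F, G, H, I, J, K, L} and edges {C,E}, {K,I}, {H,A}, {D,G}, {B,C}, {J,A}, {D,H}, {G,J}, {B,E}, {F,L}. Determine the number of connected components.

4

Starting from F we can reach F, L. That is one component of size 2.
Starting from I we can reach I, K. That is one component of size 2.
Starting from B we can reach B, C, E. That is one component of size 3.
Starting from A we can reach A, D, G, H, J. That is one component of size 5.
Total: 4 components.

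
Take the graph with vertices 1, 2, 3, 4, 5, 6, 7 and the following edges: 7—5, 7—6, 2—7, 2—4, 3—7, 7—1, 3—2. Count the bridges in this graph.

4

The edges on the cycle 3-2-7-3 are not bridges since each lies on that cycle.
But removing 7—6 disconnects 7 from 6; removing 2—4 disconnects 2 from 4; removing 7—1 disconnects 7 from 1; removing 7—5 disconnects 7 from 5 — these are bridges.
That makes 4 bridges.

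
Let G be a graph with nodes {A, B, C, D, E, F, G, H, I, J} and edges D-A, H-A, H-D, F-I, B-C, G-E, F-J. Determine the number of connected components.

4

Starting from E we can reach E, G. That is one component of size 2.
Starting from B we can reach B, C. That is one component of size 2.
Starting from F we can reach F, I, J. That is one component of size 3.
Starting from A we can reach A, D, H. That is one component of size 3.
Total: 4 components.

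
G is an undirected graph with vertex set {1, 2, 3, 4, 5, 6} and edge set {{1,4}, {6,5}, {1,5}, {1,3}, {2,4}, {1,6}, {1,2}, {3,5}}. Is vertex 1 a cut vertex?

Deleting 1 raises the number of components from 1 to 2, so 1 is a cut vertex.

Yes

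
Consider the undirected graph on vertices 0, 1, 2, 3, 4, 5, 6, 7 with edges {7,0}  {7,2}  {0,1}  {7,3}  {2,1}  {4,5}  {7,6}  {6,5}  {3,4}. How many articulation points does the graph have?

1

Removing 7 increases the component count from 1 to 2, so 7 is a cut vertex.
By contrast removing 3 leaves 1 component; it is not a cut vertex. No other vertex is a cut vertex either.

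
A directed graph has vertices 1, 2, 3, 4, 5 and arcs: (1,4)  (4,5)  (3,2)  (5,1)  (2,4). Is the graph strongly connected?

No

There is no directed path from 1 to 2, so the graph is not strongly connected.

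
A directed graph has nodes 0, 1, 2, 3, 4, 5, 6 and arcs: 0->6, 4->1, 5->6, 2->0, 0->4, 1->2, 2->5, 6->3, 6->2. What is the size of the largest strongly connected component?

6

{0, 1, 2, 4, 5, 6} are all mutually reachable — one SCC of size 6.
{3} is an SCC by itself.
The largest has 6 vertices.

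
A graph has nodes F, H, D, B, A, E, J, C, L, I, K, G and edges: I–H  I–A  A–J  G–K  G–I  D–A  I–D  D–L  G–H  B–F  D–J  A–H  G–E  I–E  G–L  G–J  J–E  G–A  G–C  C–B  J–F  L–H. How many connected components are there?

Starting from A we can reach A, B, C, D, E, F, G, H, I, J, K, L. That is one component of size 12.
Total: 1 component.

1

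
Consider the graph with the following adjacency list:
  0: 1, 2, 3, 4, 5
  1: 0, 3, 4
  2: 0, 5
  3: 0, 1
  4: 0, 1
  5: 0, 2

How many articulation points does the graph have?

Removing 0 increases the component count from 1 to 2, so 0 is a cut vertex.
By contrast removing 1 leaves 1 component; it is not a cut vertex. No other vertex is a cut vertex either.

1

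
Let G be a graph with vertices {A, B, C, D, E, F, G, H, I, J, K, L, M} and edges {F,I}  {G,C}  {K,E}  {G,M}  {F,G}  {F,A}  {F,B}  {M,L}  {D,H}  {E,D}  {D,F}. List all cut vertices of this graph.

D, E, F, G, M

Removing D increases the component count from 2 to 4, so D is a cut vertex.
Removing E increases the component count from 2 to 3, so E is a cut vertex.
Removing F increases the component count from 2 to 6, so F is a cut vertex.
Likewise G, M are cut vertices.
By contrast removing C leaves 2 components; it is not a cut vertex. No other vertex is a cut vertex either.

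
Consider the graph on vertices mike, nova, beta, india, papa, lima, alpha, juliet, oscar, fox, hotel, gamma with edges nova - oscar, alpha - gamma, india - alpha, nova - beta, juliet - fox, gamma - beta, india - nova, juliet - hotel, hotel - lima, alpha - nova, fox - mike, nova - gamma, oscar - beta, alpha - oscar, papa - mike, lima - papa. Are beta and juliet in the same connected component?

No

The component containing beta is {beta, nova, alpha, gamma, india, oscar}, and juliet is not in it.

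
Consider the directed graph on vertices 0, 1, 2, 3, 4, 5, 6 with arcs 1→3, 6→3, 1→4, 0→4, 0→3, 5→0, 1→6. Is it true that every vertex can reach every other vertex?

No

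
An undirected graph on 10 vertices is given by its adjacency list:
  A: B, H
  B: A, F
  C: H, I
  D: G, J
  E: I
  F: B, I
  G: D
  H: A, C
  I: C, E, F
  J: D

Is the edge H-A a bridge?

After removing H-A, the path H-C-I-F-B-A still connects them, so the edge is not a bridge.

No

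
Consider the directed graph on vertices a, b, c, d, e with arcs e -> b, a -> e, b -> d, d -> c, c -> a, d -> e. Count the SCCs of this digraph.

{a, b, c, d, e} are all mutually reachable — one SCC of size 5.
That gives 1 strongly connected component.

1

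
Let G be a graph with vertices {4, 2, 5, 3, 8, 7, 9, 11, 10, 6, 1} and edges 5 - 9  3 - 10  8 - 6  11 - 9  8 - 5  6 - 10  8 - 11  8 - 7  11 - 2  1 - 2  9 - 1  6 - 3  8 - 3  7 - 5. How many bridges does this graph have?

The edges on the cycle 8-7-5-8 are not bridges since each lies on that cycle.
Every edge lies on some cycle, so there are no bridges.

0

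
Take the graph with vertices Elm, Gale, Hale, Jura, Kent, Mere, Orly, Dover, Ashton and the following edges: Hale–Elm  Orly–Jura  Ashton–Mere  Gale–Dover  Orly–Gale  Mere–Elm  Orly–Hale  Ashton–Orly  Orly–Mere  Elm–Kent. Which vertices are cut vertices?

Elm, Gale, Orly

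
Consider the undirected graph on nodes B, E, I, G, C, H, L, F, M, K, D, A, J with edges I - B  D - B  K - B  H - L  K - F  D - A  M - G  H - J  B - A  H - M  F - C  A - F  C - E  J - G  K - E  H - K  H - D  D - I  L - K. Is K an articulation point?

No

Deleting K leaves 1 component (was 1) (its neighbors B, E, F, H, L remain connected to each other), so K is not a cut vertex.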